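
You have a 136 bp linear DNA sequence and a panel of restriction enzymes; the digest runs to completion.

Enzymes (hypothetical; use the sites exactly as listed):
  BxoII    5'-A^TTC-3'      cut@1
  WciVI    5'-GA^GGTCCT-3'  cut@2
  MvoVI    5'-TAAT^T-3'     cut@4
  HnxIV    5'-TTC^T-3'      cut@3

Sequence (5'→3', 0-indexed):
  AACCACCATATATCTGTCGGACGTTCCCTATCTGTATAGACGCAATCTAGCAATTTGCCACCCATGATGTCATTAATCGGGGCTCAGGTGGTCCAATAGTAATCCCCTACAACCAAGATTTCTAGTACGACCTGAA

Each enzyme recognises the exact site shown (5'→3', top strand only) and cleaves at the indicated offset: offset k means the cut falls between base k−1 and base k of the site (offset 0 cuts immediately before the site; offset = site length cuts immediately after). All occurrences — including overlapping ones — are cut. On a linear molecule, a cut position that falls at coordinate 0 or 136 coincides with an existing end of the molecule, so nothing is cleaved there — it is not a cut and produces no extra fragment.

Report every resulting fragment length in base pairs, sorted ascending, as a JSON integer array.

Per-enzyme occurrences:
  BxoII (ATTC, off=1): no sites
  WciVI (GAGGTCCT, off=2): no sites
  MvoVI (TAATT, off=4): no sites
  HnxIV (TTCT, off=3): starts [119] → cuts [122]

Pooled cuts: [122]

Fragment lengths:
  [0,122): 122 bp
  [122,136): 14 bp

[14,122]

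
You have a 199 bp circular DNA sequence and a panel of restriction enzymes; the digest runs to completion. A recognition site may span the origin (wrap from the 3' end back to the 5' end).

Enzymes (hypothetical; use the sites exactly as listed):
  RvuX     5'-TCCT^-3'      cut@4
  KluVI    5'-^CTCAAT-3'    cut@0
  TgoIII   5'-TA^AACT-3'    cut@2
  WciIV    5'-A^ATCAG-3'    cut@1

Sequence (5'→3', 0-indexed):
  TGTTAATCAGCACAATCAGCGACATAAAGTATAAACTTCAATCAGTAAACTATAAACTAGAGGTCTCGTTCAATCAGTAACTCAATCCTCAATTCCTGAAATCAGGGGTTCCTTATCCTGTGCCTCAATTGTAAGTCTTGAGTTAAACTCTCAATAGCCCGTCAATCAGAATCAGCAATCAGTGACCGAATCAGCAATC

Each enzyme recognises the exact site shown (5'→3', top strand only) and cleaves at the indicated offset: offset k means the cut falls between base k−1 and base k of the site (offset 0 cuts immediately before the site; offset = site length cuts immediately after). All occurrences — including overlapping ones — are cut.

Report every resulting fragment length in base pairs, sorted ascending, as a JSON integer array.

Scan for sites:
  RvuX (TCCT, off=4): starts [85, 93, 109, 115] → cuts [89, 97, 113, 119]
  KluVI (CTCAAT, off=0): starts [80, 87, 123, 149] → cuts [80, 87, 123, 149]
  TgoIII (TAAACT, off=2): starts [31, 45, 52, 143] → cuts [33, 47, 54, 145]
  WciIV (AATCAG, off=1): starts [4, 13, 39, 71, 99, 163, 169, 176, 188] → cuts [5, 14, 40, 72, 100, 164, 170, 177, 189]

All cut coordinates (distinct, sorted): [5, 14, 33, 40, 47, 54, 72, 80, 87, 89, 97, 100, 113, 119, 123, 145, 149, 164, 170, 177, 189]

Fragments:
  5→14: 9 bp
  14→33: 19 bp
  33→40: 7 bp
  40→47: 7 bp
  47→54: 7 bp
  54→72: 18 bp
  72→80: 8 bp
  80→87: 7 bp
  87→89: 2 bp
  89→97: 8 bp
  97→100: 3 bp
  100→113: 13 bp
  113→119: 6 bp
  119→123: 4 bp
  123→145: 22 bp
  145→149: 4 bp
  149→164: 15 bp
  164→170: 6 bp
  170→177: 7 bp
  177→189: 12 bp
  189→5 (wrap): 199-189+5 = 15 bp

[2,3,4,4,6,6,7,7,7,7,7,8,8,9,12,13,15,15,18,19,22]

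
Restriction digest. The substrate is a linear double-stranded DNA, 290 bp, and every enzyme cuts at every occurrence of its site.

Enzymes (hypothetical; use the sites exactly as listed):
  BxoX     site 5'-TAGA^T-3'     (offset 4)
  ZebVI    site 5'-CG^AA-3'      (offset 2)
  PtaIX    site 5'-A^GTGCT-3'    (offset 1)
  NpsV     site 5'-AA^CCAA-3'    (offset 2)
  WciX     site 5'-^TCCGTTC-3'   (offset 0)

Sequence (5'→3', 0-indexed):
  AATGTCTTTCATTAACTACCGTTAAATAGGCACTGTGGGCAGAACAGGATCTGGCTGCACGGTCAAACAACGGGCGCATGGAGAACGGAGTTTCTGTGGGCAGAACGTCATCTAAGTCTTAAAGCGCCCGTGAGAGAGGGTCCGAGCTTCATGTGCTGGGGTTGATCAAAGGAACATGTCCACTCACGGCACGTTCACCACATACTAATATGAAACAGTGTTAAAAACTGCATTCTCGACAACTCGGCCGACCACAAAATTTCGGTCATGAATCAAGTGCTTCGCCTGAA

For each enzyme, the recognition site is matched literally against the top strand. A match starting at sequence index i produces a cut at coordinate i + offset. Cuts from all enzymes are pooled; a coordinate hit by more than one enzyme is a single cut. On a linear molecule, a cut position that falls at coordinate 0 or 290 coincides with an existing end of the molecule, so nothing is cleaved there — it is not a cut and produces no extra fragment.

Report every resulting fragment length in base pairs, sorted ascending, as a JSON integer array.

Per-enzyme occurrences:
  BxoX (TAGAT, off=4): no sites
  ZebVI (CGAA, off=2): no sites
  PtaIX AGTGCT/1: at [275] ⇒ [276]
  NpsV (AACCAA, off=2): no sites
  WciX (TCCGTTC, off=0): no sites

Pooled cuts: [276]

Fragment lengths:
  [0,276): 276 bp
  [276,290): 14 bp

[14,276]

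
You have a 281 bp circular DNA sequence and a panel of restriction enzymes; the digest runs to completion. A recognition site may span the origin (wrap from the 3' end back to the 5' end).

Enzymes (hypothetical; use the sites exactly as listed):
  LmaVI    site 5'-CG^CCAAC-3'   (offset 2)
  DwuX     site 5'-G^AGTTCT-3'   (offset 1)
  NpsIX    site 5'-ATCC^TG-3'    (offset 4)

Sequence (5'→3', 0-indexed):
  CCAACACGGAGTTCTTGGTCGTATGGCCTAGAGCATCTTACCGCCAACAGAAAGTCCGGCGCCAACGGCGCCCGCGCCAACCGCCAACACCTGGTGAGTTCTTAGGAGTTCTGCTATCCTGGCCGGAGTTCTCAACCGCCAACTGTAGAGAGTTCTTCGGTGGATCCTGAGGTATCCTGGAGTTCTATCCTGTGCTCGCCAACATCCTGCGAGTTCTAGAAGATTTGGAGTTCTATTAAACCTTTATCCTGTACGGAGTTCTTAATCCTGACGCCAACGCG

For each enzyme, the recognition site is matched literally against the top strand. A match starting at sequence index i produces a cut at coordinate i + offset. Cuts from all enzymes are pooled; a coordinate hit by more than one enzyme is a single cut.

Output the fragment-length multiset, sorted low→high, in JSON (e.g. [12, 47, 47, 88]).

Scan for sites:
  LmaVI CGCCAAC/2: at [41, 59, 74, 81, 136, 196, 271, 279] ⇒ [0, 43, 61, 76, 83, 138, 198, 273]
  DwuX GAGTTCT/1: at [8, 95, 105, 125, 149, 179, 210, 227, 255] ⇒ [9, 96, 106, 126, 150, 180, 211, 228, 256]
  NpsIX ATCCTG/4: at [115, 163, 173, 186, 203, 245, 264] ⇒ [119, 167, 177, 190, 207, 249, 268]

All cut coordinates (distinct, sorted): [0, 9, 43, 61, 76, 83, 96, 106, 119, 126, 138, 150, 167, 177, 180, 190, 198, 207, 211, 228, 249, 256, 268, 273]

Fragment lengths:
  0→9: 9 bp
  9→43: 34 bp
  43→61: 18 bp
  61→76: 15 bp
  76→83: 7 bp
  83→96: 13 bp
  96→106: 10 bp
  106→119: 13 bp
  119→126: 7 bp
  126→138: 12 bp
  138→150: 12 bp
  150→167: 17 bp
  167→177: 10 bp
  177→180: 3 bp
  180→190: 10 bp
  190→198: 8 bp
  198→207: 9 bp
  207→211: 4 bp
  211→228: 17 bp
  228→249: 21 bp
  249→256: 7 bp
  256→268: 12 bp
  268→273: 5 bp
  273→0 (wrap): 281-273+0 = 8 bp

[3,4,5,7,7,7,8,8,9,9,10,10,10,12,12,12,13,13,15,17,17,18,21,34]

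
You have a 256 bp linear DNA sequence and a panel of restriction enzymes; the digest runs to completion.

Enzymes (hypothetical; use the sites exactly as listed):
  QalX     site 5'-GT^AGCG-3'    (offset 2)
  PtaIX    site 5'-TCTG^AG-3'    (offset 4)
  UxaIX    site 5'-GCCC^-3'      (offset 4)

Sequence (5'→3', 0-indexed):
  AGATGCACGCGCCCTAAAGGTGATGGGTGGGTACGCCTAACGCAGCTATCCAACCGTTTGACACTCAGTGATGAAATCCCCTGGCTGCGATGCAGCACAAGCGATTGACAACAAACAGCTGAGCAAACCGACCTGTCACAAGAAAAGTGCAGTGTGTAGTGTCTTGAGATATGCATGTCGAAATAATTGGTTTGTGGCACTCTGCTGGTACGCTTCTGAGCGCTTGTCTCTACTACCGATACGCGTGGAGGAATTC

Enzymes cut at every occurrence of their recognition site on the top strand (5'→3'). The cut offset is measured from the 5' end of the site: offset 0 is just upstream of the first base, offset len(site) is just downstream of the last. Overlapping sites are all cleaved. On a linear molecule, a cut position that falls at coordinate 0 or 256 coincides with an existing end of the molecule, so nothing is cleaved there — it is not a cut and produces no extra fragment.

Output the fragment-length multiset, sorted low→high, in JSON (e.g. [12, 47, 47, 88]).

[14,38,204]

Site scan:
  QalX (GTAGCG, off=2): no sites
  PtaIX (TCTGAG, off=4): starts [214] → cuts [218]
  UxaIX (GCCC, off=4): starts [10] → cuts [14]

All cut coordinates (distinct, sorted): [14, 218]

Fragment lengths:
  [0,14): 14 bp
  [14,218): 204 bp
  [218,256): 38 bp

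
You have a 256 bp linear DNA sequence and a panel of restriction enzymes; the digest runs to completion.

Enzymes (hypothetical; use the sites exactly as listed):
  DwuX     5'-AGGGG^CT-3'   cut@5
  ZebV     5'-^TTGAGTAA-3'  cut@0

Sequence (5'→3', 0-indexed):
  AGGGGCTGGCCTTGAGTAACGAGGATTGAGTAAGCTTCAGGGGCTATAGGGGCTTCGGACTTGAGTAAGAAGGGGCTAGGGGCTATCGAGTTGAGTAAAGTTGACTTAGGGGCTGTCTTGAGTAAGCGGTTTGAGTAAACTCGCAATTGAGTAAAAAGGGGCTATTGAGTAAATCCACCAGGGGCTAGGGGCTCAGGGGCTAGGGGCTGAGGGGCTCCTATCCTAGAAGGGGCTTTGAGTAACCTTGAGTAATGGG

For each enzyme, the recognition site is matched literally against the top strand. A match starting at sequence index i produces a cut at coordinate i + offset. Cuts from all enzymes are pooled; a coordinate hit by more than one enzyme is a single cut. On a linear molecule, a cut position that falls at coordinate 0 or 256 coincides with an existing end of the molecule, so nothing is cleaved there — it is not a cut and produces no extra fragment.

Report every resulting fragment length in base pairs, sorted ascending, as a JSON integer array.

Per-enzyme occurrences:
  DwuX (AGGGGCT, off=5): starts [0, 38, 47, 70, 77, 107, 156, 179, 186, 194, 201, 209, 227] → cuts [5, 43, 52, 75, 82, 112, 161, 184, 191, 199, 206, 214, 232]
  ZebV (TTGAGTAA, off=0): starts [11, 25, 60, 90, 117, 130, 146, 164, 234, 244] → cuts [11, 25, 60, 90, 117, 130, 146, 164, 234, 244]

All cut coordinates (distinct, sorted): [5, 11, 25, 43, 52, 60, 75, 82, 90, 112, 117, 130, 146, 161, 164, 184, 191, 199, 206, 214, 232, 234, 244]

Fragments:
  [0,5): 5 bp
  [5,11): 6 bp
  [11,25): 14 bp
  [25,43): 18 bp
  [43,52): 9 bp
  [52,60): 8 bp
  [60,75): 15 bp
  [75,82): 7 bp
  [82,90): 8 bp
  [90,112): 22 bp
  [112,117): 5 bp
  [117,130): 13 bp
  [130,146): 16 bp
  [146,161): 15 bp
  [161,164): 3 bp
  [164,184): 20 bp
  [184,191): 7 bp
  [191,199): 8 bp
  [199,206): 7 bp
  [206,214): 8 bp
  [214,232): 18 bp
  [232,234): 2 bp
  [234,244): 10 bp
  [244,256): 12 bp

[2,3,5,5,6,7,7,7,8,8,8,8,9,10,12,13,14,15,15,16,18,18,20,22]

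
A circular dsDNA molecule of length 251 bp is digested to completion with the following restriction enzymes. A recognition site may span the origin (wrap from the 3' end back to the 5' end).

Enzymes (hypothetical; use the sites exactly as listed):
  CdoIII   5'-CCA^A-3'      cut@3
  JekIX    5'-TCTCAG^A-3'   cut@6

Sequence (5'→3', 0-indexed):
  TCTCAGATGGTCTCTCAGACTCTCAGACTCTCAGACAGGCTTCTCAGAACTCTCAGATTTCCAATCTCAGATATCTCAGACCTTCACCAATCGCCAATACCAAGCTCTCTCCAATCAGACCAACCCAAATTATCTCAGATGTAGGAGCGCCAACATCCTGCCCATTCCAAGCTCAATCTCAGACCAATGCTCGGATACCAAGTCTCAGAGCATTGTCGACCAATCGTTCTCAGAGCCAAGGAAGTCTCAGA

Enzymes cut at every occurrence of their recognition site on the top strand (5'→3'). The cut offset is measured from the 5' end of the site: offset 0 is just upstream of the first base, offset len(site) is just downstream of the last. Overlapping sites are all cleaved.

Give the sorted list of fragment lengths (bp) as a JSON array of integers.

Site scan:
  CdoIII CCAA/3: at [60, 86, 93, 99, 110, 119, 124, 149, 166, 183, 197, 219, 235] ⇒ [63, 89, 96, 102, 113, 122, 127, 152, 169, 186, 200, 222, 238]
  JekIX TCTCAGA/6: at [0, 12, 20, 28, 41, 50, 64, 73, 132, 176, 202, 227, 244] ⇒ [6, 18, 26, 34, 47, 56, 70, 79, 138, 182, 208, 233, 250]

Pooled cuts: [6, 18, 26, 34, 47, 56, 63, 70, 79, 89, 96, 102, 113, 122, 127, 138, 152, 169, 182, 186, 200, 208, 222, 233, 238, 250]

Fragment lengths:
  6→18: 12 bp
  18→26: 8 bp
  26→34: 8 bp
  34→47: 13 bp
  47→56: 9 bp
  56→63: 7 bp
  63→70: 7 bp
  70→79: 9 bp
  79→89: 10 bp
  89→96: 7 bp
  96→102: 6 bp
  102→113: 11 bp
  113→122: 9 bp
  122→127: 5 bp
  127→138: 11 bp
  138→152: 14 bp
  152→169: 17 bp
  169→182: 13 bp
  182→186: 4 bp
  186→200: 14 bp
  200→208: 8 bp
  208→222: 14 bp
  222→233: 11 bp
  233→238: 5 bp
  238→250: 12 bp
  250→6 (wrap): 251-250+6 = 7 bp

[4,5,5,6,7,7,7,7,8,8,8,9,9,9,10,11,11,11,12,12,13,13,14,14,14,17]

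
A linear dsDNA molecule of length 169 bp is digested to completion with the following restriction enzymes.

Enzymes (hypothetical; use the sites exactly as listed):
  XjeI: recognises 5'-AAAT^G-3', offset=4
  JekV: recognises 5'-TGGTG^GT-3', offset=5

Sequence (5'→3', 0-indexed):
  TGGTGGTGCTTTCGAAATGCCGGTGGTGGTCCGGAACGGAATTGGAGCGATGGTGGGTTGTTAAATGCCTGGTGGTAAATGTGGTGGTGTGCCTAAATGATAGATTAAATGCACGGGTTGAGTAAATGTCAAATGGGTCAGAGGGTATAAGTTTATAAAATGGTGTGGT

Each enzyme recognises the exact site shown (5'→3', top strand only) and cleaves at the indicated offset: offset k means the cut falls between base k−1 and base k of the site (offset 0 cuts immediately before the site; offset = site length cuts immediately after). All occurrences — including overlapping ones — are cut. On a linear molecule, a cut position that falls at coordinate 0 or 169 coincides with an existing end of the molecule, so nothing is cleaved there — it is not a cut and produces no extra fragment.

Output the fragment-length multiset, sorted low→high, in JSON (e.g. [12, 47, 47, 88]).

[5,6,6,7,8,8,10,12,12,13,17,27,38]

Scan for sites:
  XjeI AAATG/4: at [14, 62, 76, 94, 106, 123, 130, 157] ⇒ [18, 66, 80, 98, 110, 127, 134, 161]
  JekV TGGTGGT/5: at [0, 23, 69, 81] ⇒ [5, 28, 74, 86]

All cut coordinates (distinct, sorted): [5, 18, 28, 66, 74, 80, 86, 98, 110, 127, 134, 161]

Fragments:
  [0,5): 5 bp
  [5,18): 13 bp
  [18,28): 10 bp
  [28,66): 38 bp
  [66,74): 8 bp
  [74,80): 6 bp
  [80,86): 6 bp
  [86,98): 12 bp
  [98,110): 12 bp
  [110,127): 17 bp
  [127,134): 7 bp
  [134,161): 27 bp
  [161,169): 8 bp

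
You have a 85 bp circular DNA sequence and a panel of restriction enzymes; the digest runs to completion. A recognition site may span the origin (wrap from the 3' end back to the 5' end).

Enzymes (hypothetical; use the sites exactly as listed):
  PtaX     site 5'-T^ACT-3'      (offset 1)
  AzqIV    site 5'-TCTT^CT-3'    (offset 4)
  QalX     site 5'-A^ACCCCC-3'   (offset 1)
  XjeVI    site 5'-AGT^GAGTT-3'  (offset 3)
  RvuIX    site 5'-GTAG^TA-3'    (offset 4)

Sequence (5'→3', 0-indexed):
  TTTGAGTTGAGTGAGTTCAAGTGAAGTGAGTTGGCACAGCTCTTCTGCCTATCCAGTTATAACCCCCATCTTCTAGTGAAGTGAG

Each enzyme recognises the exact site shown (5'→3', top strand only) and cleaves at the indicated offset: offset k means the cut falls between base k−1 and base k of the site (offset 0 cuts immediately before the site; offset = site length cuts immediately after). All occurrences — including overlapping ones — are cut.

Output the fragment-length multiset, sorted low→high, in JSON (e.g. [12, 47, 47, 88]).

[10,11,15,15,17,17]

Per-enzyme occurrences:
  PtaX (TACT, off=1): no sites
  AzqIV TCTTCT/4: at [40, 68] ⇒ [44, 72]
  QalX AACCCCC/1: at [60] ⇒ [61]
  XjeVI AGTGAGTT/3: at [9, 24, 79] ⇒ [12, 27, 82]
  RvuIX (GTAGTA, off=4): no sites

Pooled cuts: [12, 27, 44, 61, 72, 82]

Fragment lengths:
  12→27: 15 bp
  27→44: 17 bp
  44→61: 17 bp
  61→72: 11 bp
  72→82: 10 bp
  82→12 (wrap): 85-82+12 = 15 bp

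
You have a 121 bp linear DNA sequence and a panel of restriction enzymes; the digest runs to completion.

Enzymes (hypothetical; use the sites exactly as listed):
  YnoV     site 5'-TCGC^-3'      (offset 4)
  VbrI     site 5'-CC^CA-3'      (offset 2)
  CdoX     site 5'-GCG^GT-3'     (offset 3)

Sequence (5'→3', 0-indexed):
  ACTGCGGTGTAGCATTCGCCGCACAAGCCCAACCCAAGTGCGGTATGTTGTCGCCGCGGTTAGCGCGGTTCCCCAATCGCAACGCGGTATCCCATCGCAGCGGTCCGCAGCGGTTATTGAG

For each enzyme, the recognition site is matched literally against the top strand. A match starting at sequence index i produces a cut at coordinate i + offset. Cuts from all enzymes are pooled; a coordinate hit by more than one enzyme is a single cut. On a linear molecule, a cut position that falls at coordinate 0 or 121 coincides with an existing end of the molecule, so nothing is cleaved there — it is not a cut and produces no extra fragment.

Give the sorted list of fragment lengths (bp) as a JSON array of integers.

[4,4,5,6,6,6,6,6,7,8,9,9,10,10,12,13]

Scan for sites:
  YnoV (TCGC, off=4): starts [15, 50, 76, 94] → cuts [19, 54, 80, 98]
  VbrI (CCCA, off=2): starts [27, 32, 71, 90] → cuts [29, 34, 73, 92]
  CdoX (GCGGT, off=3): starts [3, 39, 55, 64, 83, 99, 109] → cuts [6, 42, 58, 67, 86, 102, 112]

All cut coordinates (distinct, sorted): [6, 19, 29, 34, 42, 54, 58, 67, 73, 80, 86, 92, 98, 102, 112]

Fragments:
  [0,6): 6 bp
  [6,19): 13 bp
  [19,29): 10 bp
  [29,34): 5 bp
  [34,42): 8 bp
  [42,54): 12 bp
  [54,58): 4 bp
  [58,67): 9 bp
  [67,73): 6 bp
  [73,80): 7 bp
  [80,86): 6 bp
  [86,92): 6 bp
  [92,98): 6 bp
  [98,102): 4 bp
  [102,112): 10 bp
  [112,121): 9 bp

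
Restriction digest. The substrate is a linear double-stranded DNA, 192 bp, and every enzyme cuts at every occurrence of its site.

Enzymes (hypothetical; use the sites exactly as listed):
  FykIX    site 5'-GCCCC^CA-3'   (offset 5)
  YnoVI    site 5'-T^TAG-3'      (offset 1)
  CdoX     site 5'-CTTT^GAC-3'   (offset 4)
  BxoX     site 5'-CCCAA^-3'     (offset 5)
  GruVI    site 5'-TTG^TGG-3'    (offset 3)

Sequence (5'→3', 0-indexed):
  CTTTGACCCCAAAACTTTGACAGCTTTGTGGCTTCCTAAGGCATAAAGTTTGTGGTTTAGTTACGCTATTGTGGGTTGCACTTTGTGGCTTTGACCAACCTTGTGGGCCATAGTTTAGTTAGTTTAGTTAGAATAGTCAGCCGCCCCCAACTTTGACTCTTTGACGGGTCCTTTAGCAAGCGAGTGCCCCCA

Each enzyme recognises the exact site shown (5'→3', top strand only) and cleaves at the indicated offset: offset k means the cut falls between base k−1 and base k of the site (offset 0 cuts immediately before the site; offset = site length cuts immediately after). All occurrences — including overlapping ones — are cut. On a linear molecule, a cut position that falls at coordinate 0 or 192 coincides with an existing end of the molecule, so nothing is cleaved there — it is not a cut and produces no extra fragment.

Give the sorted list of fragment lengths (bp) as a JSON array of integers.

Per-enzyme occurrences:
  FykIX (GCCCCCA, off=5): starts [142, 185] → cuts [147, 190]
  YnoVI (TTAG, off=1): starts [56, 114, 118, 123, 127, 172] → cuts [57, 115, 119, 124, 128, 173]
  CdoX (CTTTGAC, off=4): starts [0, 14, 88, 150, 158] → cuts [4, 18, 92, 154, 162]
  BxoX (CCCAA, off=5): starts [7, 145] → cuts [12, 150]
  GruVI (TTGTGG, off=3): starts [25, 49, 68, 82, 100] → cuts [28, 52, 71, 85, 103]

All cut coordinates (distinct, sorted): [4, 12, 18, 28, 52, 57, 71, 85, 92, 103, 115, 119, 124, 128, 147, 150, 154, 162, 173, 190]

Fragment lengths:
  [0,4): 4 bp
  [4,12): 8 bp
  [12,18): 6 bp
  [18,28): 10 bp
  [28,52): 24 bp
  [52,57): 5 bp
  [57,71): 14 bp
  [71,85): 14 bp
  [85,92): 7 bp
  [92,103): 11 bp
  [103,115): 12 bp
  [115,119): 4 bp
  [119,124): 5 bp
  [124,128): 4 bp
  [128,147): 19 bp
  [147,150): 3 bp
  [150,154): 4 bp
  [154,162): 8 bp
  [162,173): 11 bp
  [173,190): 17 bp
  [190,192): 2 bp

[2,3,4,4,4,4,5,5,6,7,8,8,10,11,11,12,14,14,17,19,24]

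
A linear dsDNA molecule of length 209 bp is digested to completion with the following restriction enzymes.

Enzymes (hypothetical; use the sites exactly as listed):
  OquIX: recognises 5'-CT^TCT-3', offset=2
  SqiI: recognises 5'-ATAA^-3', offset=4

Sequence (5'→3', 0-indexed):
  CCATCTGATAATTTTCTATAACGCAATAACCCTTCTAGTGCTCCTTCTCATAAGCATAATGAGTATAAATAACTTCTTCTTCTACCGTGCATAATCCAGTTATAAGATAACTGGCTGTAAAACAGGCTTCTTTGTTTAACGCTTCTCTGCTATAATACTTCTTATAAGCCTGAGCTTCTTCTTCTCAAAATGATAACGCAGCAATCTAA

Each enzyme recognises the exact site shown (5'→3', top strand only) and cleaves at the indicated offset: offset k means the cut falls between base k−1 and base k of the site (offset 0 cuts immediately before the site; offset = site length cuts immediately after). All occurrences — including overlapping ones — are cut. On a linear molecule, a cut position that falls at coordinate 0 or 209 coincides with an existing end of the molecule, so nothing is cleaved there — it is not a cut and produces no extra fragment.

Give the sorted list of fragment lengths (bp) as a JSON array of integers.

[2,3,3,3,3,4,4,4,5,6,8,8,8,9,9,10,11,11,12,12,13,14,14,15,18]

Per-enzyme occurrences:
  OquIX (CTTCT, off=2): starts [31, 43, 72, 75, 78, 126, 141, 157, 174, 177, 180] → cuts [33, 45, 74, 77, 80, 128, 143, 159, 176, 179, 182]
  SqiI (ATAA, off=4): starts [7, 17, 25, 49, 55, 64, 68, 90, 101, 106, 151, 163, 192] → cuts [11, 21, 29, 53, 59, 68, 72, 94, 105, 110, 155, 167, 196]

All cut coordinates (distinct, sorted): [11, 21, 29, 33, 45, 53, 59, 68, 72, 74, 77, 80, 94, 105, 110, 128, 143, 155, 159, 167, 176, 179, 182, 196]

Fragments:
  [0,11): 11 bp
  [11,21): 10 bp
  [21,29): 8 bp
  [29,33): 4 bp
  [33,45): 12 bp
  [45,53): 8 bp
  [53,59): 6 bp
  [59,68): 9 bp
  [68,72): 4 bp
  [72,74): 2 bp
  [74,77): 3 bp
  [77,80): 3 bp
  [80,94): 14 bp
  [94,105): 11 bp
  [105,110): 5 bp
  [110,128): 18 bp
  [128,143): 15 bp
  [143,155): 12 bp
  [155,159): 4 bp
  [159,167): 8 bp
  [167,176): 9 bp
  [176,179): 3 bp
  [179,182): 3 bp
  [182,196): 14 bp
  [196,209): 13 bp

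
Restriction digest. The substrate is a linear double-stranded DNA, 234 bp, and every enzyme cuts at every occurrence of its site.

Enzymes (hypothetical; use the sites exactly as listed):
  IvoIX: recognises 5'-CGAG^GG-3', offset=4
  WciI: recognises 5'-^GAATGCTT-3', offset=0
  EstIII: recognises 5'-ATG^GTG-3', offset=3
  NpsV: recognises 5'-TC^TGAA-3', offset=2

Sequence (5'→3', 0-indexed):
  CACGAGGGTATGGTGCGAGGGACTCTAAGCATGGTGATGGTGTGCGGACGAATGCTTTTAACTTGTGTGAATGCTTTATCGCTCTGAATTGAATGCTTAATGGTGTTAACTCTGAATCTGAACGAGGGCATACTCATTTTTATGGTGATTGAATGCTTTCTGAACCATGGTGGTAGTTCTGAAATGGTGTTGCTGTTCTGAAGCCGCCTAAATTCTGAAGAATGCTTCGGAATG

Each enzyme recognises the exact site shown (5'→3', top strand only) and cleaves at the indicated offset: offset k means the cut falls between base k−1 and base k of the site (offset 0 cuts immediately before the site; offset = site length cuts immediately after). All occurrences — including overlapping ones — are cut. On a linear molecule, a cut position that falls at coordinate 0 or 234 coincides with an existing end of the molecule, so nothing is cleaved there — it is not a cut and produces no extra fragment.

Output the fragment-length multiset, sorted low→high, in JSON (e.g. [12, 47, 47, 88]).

[4,6,6,6,6,6,6,7,7,8,9,10,10,10,10,12,12,14,15,16,17,18,19]

Per-enzyme occurrences:
  IvoIX CGAGGG/4: at [2, 15, 122] ⇒ [6, 19, 126]
  WciI GAATGCTT/0: at [49, 68, 90, 150, 219] ⇒ [49, 68, 90, 150, 219]
  EstIII ATGGTG/3: at [9, 30, 36, 99, 141, 166, 183] ⇒ [12, 33, 39, 102, 144, 169, 186]
  NpsV TCTGAA/2: at [82, 110, 116, 158, 177, 196, 213] ⇒ [84, 112, 118, 160, 179, 198, 215]

All cut coordinates (distinct, sorted): [6, 12, 19, 33, 39, 49, 68, 84, 90, 102, 112, 118, 126, 144, 150, 160, 169, 179, 186, 198, 215, 219]

Fragments:
  [0,6): 6 bp
  [6,12): 6 bp
  [12,19): 7 bp
  [19,33): 14 bp
  [33,39): 6 bp
  [39,49): 10 bp
  [49,68): 19 bp
  [68,84): 16 bp
  [84,90): 6 bp
  [90,102): 12 bp
  [102,112): 10 bp
  [112,118): 6 bp
  [118,126): 8 bp
  [126,144): 18 bp
  [144,150): 6 bp
  [150,160): 10 bp
  [160,169): 9 bp
  [169,179): 10 bp
  [179,186): 7 bp
  [186,198): 12 bp
  [198,215): 17 bp
  [215,219): 4 bp
  [219,234): 15 bp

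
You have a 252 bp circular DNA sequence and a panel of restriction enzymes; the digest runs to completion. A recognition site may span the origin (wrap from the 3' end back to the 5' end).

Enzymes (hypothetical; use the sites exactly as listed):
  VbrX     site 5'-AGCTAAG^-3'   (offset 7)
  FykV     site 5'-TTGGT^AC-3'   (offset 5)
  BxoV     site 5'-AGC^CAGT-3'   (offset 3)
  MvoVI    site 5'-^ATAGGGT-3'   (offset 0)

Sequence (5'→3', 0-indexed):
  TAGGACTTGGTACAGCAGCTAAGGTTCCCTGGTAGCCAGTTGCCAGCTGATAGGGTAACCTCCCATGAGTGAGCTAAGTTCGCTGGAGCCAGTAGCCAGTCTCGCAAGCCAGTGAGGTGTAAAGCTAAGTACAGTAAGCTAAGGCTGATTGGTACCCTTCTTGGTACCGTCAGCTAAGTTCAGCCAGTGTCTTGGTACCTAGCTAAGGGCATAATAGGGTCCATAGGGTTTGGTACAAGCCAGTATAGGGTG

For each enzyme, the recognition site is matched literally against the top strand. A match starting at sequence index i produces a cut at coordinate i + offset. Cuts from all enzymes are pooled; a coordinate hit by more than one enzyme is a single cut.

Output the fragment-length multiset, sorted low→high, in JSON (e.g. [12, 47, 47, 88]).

[4,6,6,6,7,9,10,11,11,12,12,12,12,13,13,13,13,14,19,20,29]

Scan for sites:
  VbrX (AGCTAAG, off=7): starts [16, 71, 122, 136, 171, 200] → cuts [23, 78, 129, 143, 178, 207]
  FykV (TTGGTAC, off=5): starts [6, 148, 160, 191, 229] → cuts [11, 153, 165, 196, 234]
  BxoV (AGCCAGT, off=3): starts [33, 86, 93, 106, 181, 237] → cuts [36, 89, 96, 109, 184, 240]
  MvoVI (ATAGGGT, off=0): starts [49, 213, 222, 244] → cuts [49, 213, 222, 244]

Pooled cuts: [11, 23, 36, 49, 78, 89, 96, 109, 129, 143, 153, 165, 178, 184, 196, 207, 213, 222, 234, 240, 244]

Fragment lengths:
  11→23: 12 bp
  23→36: 13 bp
  36→49: 13 bp
  49→78: 29 bp
  78→89: 11 bp
  89→96: 7 bp
  96→109: 13 bp
  109→129: 20 bp
  129→143: 14 bp
  143→153: 10 bp
  153→165: 12 bp
  165→178: 13 bp
  178→184: 6 bp
  184→196: 12 bp
  196→207: 11 bp
  207→213: 6 bp
  213→222: 9 bp
  222→234: 12 bp
  234→240: 6 bp
  240→244: 4 bp
  244→11 (wrap): 252-244+11 = 19 bp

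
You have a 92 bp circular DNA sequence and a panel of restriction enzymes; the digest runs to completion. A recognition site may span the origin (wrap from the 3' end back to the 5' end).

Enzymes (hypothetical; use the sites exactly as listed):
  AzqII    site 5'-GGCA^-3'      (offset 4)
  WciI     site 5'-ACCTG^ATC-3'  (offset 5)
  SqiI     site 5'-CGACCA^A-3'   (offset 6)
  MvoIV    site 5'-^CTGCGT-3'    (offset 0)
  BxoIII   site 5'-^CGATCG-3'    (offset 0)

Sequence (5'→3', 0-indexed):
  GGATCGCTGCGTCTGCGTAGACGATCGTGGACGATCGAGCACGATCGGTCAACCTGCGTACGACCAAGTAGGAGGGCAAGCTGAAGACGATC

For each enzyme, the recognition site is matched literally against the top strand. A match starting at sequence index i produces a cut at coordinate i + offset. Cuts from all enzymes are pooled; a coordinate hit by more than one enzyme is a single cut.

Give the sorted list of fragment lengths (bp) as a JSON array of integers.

Site scan:
  AzqII (GGCA, off=4): starts [74] → cuts [78]
  WciI (ACCTGATC, off=5): no sites
  SqiI (CGACCAA, off=6): starts [60] → cuts [66]
  MvoIV (CTGCGT, off=0): starts [6, 12, 53] → cuts [6, 12, 53]
  BxoIII (CGATCG, off=0): starts [21, 31, 41, 87] → cuts [21, 31, 41, 87]

All cut coordinates (distinct, sorted): [6, 12, 21, 31, 41, 53, 66, 78, 87]

Fragments:
  6→12: 6 bp
  12→21: 9 bp
  21→31: 10 bp
  31→41: 10 bp
  41→53: 12 bp
  53→66: 13 bp
  66→78: 12 bp
  78→87: 9 bp
  87→6 (wrap): 92-87+6 = 11 bp

[6,9,9,10,10,11,12,12,13]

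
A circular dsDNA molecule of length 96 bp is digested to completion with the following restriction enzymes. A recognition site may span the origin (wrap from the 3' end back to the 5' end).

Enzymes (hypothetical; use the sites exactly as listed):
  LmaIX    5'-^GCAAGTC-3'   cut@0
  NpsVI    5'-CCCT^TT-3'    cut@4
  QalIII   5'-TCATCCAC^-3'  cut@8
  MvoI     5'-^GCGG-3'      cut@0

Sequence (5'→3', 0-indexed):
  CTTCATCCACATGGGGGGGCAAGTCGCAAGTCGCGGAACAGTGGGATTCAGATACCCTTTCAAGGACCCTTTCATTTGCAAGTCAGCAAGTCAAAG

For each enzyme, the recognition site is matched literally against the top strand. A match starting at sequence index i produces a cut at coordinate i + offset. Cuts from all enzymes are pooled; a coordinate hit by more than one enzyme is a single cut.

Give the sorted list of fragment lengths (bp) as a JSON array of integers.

[7,7,7,8,8,12,21,26]

Per-enzyme occurrences:
  LmaIX GCAAGTC/0: at [18, 25, 77, 85] ⇒ [18, 25, 77, 85]
  NpsVI CCCTTT/4: at [54, 66] ⇒ [58, 70]
  QalIII TCATCCAC/8: at [2] ⇒ [10]
  MvoI GCGG/0: at [32] ⇒ [32]

Pooled cuts: [10, 18, 25, 32, 58, 70, 77, 85]

Fragment lengths:
  10→18: 8 bp
  18→25: 7 bp
  25→32: 7 bp
  32→58: 26 bp
  58→70: 12 bp
  70→77: 7 bp
  77→85: 8 bp
  85→10 (wrap): 96-85+10 = 21 bp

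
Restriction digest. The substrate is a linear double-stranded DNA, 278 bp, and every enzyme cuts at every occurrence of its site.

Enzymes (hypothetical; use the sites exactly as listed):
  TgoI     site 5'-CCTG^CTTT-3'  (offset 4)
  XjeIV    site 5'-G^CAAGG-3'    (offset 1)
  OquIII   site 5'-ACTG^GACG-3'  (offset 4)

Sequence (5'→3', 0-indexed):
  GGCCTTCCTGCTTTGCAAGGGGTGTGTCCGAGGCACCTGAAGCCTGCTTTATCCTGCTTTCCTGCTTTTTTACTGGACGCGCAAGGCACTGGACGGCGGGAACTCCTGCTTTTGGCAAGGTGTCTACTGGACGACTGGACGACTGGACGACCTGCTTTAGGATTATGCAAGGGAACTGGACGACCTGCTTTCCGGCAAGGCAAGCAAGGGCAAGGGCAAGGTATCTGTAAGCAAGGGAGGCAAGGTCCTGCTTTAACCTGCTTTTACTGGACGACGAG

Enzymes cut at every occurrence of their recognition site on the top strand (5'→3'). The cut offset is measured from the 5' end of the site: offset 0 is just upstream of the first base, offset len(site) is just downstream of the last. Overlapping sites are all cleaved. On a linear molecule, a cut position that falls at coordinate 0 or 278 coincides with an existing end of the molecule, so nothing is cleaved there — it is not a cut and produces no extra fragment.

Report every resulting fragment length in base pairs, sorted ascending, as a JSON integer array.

[5,6,6,6,7,8,8,8,8,9,9,9,9,9,9,10,10,10,10,10,11,11,13,14,15,17,31]

Per-enzyme occurrences:
  TgoI CCTGCTTT/4: at [6, 42, 52, 60, 104, 150, 183, 246, 256] ⇒ [10, 46, 56, 64, 108, 154, 187, 250, 260]
  XjeIV GCAAGG/1: at [14, 80, 114, 166, 194, 203, 209, 215, 230, 239] ⇒ [15, 81, 115, 167, 195, 204, 210, 216, 231, 240]
  OquIII ACTGGACG/4: at [71, 87, 125, 133, 141, 174, 265] ⇒ [75, 91, 129, 137, 145, 178, 269]

All cut coordinates (distinct, sorted): [10, 15, 46, 56, 64, 75, 81, 91, 108, 115, 129, 137, 145, 154, 167, 178, 187, 195, 204, 210, 216, 231, 240, 250, 260, 269]

Fragments:
  [0,10): 10 bp
  [10,15): 5 bp
  [15,46): 31 bp
  [46,56): 10 bp
  [56,64): 8 bp
  [64,75): 11 bp
  [75,81): 6 bp
  [81,91): 10 bp
  [91,108): 17 bp
  [108,115): 7 bp
  [115,129): 14 bp
  [129,137): 8 bp
  [137,145): 8 bp
  [145,154): 9 bp
  [154,167): 13 bp
  [167,178): 11 bp
  [178,187): 9 bp
  [187,195): 8 bp
  [195,204): 9 bp
  [204,210): 6 bp
  [210,216): 6 bp
  [216,231): 15 bp
  [231,240): 9 bp
  [240,250): 10 bp
  [250,260): 10 bp
  [260,269): 9 bp
  [269,278): 9 bp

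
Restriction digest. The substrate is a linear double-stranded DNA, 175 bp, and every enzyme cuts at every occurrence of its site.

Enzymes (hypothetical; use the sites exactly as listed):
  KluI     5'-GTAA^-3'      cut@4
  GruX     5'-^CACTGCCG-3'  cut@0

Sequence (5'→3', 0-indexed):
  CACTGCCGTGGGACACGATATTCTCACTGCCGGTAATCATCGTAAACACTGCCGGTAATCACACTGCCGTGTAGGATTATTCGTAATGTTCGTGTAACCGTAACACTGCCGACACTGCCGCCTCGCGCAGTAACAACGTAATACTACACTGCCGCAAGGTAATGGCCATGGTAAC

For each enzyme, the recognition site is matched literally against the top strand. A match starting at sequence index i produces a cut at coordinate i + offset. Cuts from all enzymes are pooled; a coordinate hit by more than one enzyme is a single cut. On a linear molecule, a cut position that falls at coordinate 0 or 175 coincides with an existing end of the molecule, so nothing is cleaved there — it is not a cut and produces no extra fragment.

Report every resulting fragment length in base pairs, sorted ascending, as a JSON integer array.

Per-enzyme occurrences:
  KluI (GTAA, off=4): starts [32, 41, 54, 82, 93, 99, 129, 137, 158, 170] → cuts [36, 45, 58, 86, 97, 103, 133, 141, 162, 174]
  GruX (CACTGCCG, off=0): starts [0, 24, 46, 61, 103, 112, 146] → cuts [24, 46, 61, 103, 112, 146] (position 0 is a terminus of the linear molecule — no cut)

Pooled cuts: [24, 36, 45, 46, 58, 61, 86, 97, 103, 112, 133, 141, 146, 162, 174]

Fragment lengths:
  [0,24): 24 bp
  [24,36): 12 bp
  [36,45): 9 bp
  [45,46): 1 bp
  [46,58): 12 bp
  [58,61): 3 bp
  [61,86): 25 bp
  [86,97): 11 bp
  [97,103): 6 bp
  [103,112): 9 bp
  [112,133): 21 bp
  [133,141): 8 bp
  [141,146): 5 bp
  [146,162): 16 bp
  [162,174): 12 bp
  [174,175): 1 bp

[1,1,3,5,6,8,9,9,11,12,12,12,16,21,24,25]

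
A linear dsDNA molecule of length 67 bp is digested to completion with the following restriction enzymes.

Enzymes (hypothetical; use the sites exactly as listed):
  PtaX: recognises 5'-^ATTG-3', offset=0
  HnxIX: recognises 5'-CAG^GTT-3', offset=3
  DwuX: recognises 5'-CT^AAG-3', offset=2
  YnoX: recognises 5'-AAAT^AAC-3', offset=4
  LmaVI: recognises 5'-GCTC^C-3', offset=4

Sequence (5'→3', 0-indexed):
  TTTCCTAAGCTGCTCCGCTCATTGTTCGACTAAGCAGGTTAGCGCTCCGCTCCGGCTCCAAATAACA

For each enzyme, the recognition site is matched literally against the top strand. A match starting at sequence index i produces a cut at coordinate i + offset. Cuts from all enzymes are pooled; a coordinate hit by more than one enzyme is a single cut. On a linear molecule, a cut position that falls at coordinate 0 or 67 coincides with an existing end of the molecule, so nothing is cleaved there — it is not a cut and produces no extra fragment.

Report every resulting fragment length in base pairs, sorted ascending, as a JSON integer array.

[4,5,5,5,6,6,6,9,10,11]

Scan for sites:
  PtaX (ATTG, off=0): starts [20] → cuts [20]
  HnxIX (CAGGTT, off=3): starts [34] → cuts [37]
  DwuX (CTAAG, off=2): starts [4, 29] → cuts [6, 31]
  YnoX (AAATAAC, off=4): starts [59] → cuts [63]
  LmaVI (GCTCC, off=4): starts [11, 43, 48, 54] → cuts [15, 47, 52, 58]

Pooled cuts: [6, 15, 20, 31, 37, 47, 52, 58, 63]

Fragments:
  [0,6): 6 bp
  [6,15): 9 bp
  [15,20): 5 bp
  [20,31): 11 bp
  [31,37): 6 bp
  [37,47): 10 bp
  [47,52): 5 bp
  [52,58): 6 bp
  [58,63): 5 bp
  [63,67): 4 bp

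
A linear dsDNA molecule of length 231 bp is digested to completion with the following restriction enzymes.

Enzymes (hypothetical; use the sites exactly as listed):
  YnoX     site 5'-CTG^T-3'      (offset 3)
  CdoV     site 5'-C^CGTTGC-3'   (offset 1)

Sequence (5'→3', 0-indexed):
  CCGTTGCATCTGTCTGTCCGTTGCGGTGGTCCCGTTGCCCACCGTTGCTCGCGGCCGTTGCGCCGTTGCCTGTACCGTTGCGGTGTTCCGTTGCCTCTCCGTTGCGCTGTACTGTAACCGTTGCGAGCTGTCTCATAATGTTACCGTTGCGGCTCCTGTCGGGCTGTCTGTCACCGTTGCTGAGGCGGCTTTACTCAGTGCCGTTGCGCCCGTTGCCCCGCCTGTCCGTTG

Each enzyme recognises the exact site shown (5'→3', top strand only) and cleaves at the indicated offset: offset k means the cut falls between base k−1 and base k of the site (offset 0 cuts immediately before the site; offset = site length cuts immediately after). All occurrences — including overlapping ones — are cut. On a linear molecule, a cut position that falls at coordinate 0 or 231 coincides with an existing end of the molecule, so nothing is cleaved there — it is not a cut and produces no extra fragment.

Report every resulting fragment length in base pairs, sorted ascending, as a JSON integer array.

[1,2,3,4,4,4,4,5,7,8,8,9,9,10,10,11,11,12,13,13,14,14,14,14,27]

Per-enzyme occurrences:
  YnoX CTGT/3: at [9, 13, 69, 106, 111, 127, 155, 163, 167, 221] ⇒ [12, 16, 72, 109, 114, 130, 158, 166, 170, 224]
  CdoV CCGTTGC/1: at [0, 17, 31, 41, 54, 62, 74, 87, 98, 117, 143, 173, 200, 209] ⇒ [1, 18, 32, 42, 55, 63, 75, 88, 99, 118, 144, 174, 201, 210]

Pooled cuts: [1, 12, 16, 18, 32, 42, 55, 63, 72, 75, 88, 99, 109, 114, 118, 130, 144, 158, 166, 170, 174, 201, 210, 224]

Fragment lengths:
  [0,1): 1 bp
  [1,12): 11 bp
  [12,16): 4 bp
  [16,18): 2 bp
  [18,32): 14 bp
  [32,42): 10 bp
  [42,55): 13 bp
  [55,63): 8 bp
  [63,72): 9 bp
  [72,75): 3 bp
  [75,88): 13 bp
  [88,99): 11 bp
  [99,109): 10 bp
  [109,114): 5 bp
  [114,118): 4 bp
  [118,130): 12 bp
  [130,144): 14 bp
  [144,158): 14 bp
  [158,166): 8 bp
  [166,170): 4 bp
  [170,174): 4 bp
  [174,201): 27 bp
  [201,210): 9 bp
  [210,224): 14 bp
  [224,231): 7 bp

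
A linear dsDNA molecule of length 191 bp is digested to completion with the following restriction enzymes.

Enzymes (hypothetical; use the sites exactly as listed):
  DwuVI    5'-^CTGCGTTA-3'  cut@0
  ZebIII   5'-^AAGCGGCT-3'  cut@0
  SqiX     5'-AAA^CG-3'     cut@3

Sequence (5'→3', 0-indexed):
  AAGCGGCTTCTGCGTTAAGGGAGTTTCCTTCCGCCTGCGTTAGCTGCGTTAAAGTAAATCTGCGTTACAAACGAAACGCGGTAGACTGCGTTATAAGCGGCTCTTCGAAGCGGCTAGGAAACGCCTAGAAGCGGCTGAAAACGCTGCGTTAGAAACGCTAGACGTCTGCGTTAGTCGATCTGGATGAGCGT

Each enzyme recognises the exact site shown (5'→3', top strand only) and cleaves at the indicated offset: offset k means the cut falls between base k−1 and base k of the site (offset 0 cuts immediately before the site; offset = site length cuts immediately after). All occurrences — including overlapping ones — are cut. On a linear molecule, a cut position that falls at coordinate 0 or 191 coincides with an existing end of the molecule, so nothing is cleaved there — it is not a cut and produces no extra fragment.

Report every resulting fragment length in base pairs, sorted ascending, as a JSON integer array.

[2,5,7,9,9,9,9,10,12,12,13,13,14,16,25,26]

Scan for sites:
  DwuVI (CTGCGTTA, off=0): starts [9, 34, 43, 59, 85, 143, 165] → cuts [9, 34, 43, 59, 85, 143, 165]
  ZebIII (AAGCGGCT, off=0): starts [0, 94, 107, 128] → cuts [94, 107, 128] (position 0 is a terminus of the linear molecule — no cut)
  SqiX (AAACG, off=3): starts [68, 73, 118, 138, 152] → cuts [71, 76, 121, 141, 155]

All cut coordinates (distinct, sorted): [9, 34, 43, 59, 71, 76, 85, 94, 107, 121, 128, 141, 143, 155, 165]

Fragment lengths:
  [0,9): 9 bp
  [9,34): 25 bp
  [34,43): 9 bp
  [43,59): 16 bp
  [59,71): 12 bp
  [71,76): 5 bp
  [76,85): 9 bp
  [85,94): 9 bp
  [94,107): 13 bp
  [107,121): 14 bp
  [121,128): 7 bp
  [128,141): 13 bp
  [141,143): 2 bp
  [143,155): 12 bp
  [155,165): 10 bp
  [165,191): 26 bp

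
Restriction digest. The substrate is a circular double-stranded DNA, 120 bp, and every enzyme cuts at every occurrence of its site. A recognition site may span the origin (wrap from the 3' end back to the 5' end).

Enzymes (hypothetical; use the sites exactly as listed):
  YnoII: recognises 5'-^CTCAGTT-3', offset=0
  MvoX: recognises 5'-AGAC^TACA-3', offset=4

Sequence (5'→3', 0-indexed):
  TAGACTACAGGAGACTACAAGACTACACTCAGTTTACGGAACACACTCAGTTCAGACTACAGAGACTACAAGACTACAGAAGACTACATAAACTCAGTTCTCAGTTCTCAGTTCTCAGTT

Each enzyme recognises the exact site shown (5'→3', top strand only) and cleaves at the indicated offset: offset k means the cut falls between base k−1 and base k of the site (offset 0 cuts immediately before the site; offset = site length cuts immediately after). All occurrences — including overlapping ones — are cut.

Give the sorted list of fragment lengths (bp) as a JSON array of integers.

Site scan:
  YnoII (CTCAGTT, off=0): starts [27, 45, 92, 99, 106, 113] → cuts [27, 45, 92, 99, 106, 113]
  MvoX (AGACTACA, off=4): starts [1, 11, 19, 53, 62, 70, 80] → cuts [5, 15, 23, 57, 66, 74, 84]

Pooled cuts: [5, 15, 23, 27, 45, 57, 66, 74, 84, 92, 99, 106, 113]

Fragments:
  5→15: 10 bp
  15→23: 8 bp
  23→27: 4 bp
  27→45: 18 bp
  45→57: 12 bp
  57→66: 9 bp
  66→74: 8 bp
  74→84: 10 bp
  84→92: 8 bp
  92→99: 7 bp
  99→106: 7 bp
  106→113: 7 bp
  113→5 (wrap): 120-113+5 = 12 bp

[4,7,7,7,8,8,8,9,10,10,12,12,18]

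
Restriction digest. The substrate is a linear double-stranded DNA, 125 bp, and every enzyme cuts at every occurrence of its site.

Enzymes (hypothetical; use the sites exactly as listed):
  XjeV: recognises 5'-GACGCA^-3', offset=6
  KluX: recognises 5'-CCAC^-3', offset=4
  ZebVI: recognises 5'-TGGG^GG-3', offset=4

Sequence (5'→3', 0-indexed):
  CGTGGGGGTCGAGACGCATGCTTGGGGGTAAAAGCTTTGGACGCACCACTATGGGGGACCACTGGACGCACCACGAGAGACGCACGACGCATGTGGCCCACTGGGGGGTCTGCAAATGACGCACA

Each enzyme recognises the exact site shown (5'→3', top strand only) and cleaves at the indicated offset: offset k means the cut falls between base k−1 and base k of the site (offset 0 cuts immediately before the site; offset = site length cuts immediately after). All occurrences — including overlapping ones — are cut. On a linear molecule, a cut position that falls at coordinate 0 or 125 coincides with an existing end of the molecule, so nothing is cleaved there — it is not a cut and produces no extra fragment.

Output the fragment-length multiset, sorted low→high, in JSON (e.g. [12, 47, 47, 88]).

[2,4,4,4,6,6,7,7,8,8,10,10,12,18,19]

Site scan:
  XjeV (GACGCA, off=6): starts [12, 39, 64, 78, 85, 117] → cuts [18, 45, 70, 84, 91, 123]
  KluX (CCAC, off=4): starts [45, 58, 70, 97] → cuts [49, 62, 74, 101]
  ZebVI (TGGGGG, off=4): starts [2, 22, 51, 101] → cuts [6, 26, 55, 105]

Pooled cuts: [6, 18, 26, 45, 49, 55, 62, 70, 74, 84, 91, 101, 105, 123]

Fragment lengths:
  [0,6): 6 bp
  [6,18): 12 bp
  [18,26): 8 bp
  [26,45): 19 bp
  [45,49): 4 bp
  [49,55): 6 bp
  [55,62): 7 bp
  [62,70): 8 bp
  [70,74): 4 bp
  [74,84): 10 bp
  [84,91): 7 bp
  [91,101): 10 bp
  [101,105): 4 bp
  [105,123): 18 bp
  [123,125): 2 bp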